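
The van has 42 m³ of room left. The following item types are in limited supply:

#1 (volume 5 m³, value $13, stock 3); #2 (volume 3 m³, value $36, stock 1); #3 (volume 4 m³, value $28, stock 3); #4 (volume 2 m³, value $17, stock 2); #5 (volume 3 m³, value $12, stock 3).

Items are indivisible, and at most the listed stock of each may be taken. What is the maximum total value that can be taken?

Best selections within volume 42 and stock limits:
- 3×#1 + 1×#2 + 3×#3 + 2×#4 + 2×#5: volume 40, value 217
- 2×#1 + 1×#2 + 3×#3 + 2×#4 + 3×#5: volume 38, value 216
- 3×#1 + 1×#2 + 3×#3 + 1×#4 + 3×#5: volume 41, value 212
- 3×#1 + 1×#2 + 3×#3 + 2×#4 + 1×#5: volume 37, value 205
Best: $217.

$217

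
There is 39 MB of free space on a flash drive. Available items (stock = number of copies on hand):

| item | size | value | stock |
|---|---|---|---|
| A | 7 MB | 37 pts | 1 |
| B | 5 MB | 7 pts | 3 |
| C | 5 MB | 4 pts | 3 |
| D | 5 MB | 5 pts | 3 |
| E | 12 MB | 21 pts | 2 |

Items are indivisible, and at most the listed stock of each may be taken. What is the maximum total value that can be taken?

Top feasible selections:
- 1×A + 1×B + 2×E: size 36, value 86
- 1×A + 1×D + 2×E: size 36, value 84
- 1×A + 3×B + 1×D + 1×E: size 39, value 84
- 1×A + 1×C + 2×E: size 36, value 83
Best: 86 pts.

86 pts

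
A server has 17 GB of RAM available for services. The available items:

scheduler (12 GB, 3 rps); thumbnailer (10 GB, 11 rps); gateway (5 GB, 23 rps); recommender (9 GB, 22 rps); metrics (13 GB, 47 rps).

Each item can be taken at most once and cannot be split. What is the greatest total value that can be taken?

Check high-value combinations within 17 GB:
- metrics: memory 13, value 47
- gateway+recommender: memory 5+9=14, value 23+22=45
- thumbnailer+gateway: memory 10+5=15, value 11+23=34
- scheduler+gateway: memory 12+5=17, value 3+23=26
Best: 47 rps.

47 rps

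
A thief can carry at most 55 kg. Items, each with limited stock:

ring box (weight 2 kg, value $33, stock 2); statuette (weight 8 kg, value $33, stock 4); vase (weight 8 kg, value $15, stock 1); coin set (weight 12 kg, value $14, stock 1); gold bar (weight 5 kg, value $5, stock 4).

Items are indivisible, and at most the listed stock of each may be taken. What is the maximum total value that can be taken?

Top feasible selections:
- 2×ring box + 4×statuette + 1×vase + 2×gold bar: weight 54, value 223
- 2×ring box + 4×statuette + 1×vase + 1×gold bar: weight 49, value 218
- 2×ring box + 4×statuette + 1×coin set + 1×gold bar: weight 53, value 217
- 2×ring box + 4×statuette + 1×vase: weight 44, value 213
Best: $223.

$223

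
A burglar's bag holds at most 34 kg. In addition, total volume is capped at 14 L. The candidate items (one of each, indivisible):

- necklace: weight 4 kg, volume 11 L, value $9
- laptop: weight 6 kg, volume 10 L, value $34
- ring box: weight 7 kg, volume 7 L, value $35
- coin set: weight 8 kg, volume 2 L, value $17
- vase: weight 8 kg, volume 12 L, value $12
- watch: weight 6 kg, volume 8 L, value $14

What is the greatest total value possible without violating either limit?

Feasible sets respecting both limits:
- ring box+coin set: weight 15, volume 9, value 52
- laptop+coin set: weight 14, volume 12, value 51
- ring box: weight 7, volume 7, value 35
- laptop: weight 6, volume 10, value 34
Best: $52.

$52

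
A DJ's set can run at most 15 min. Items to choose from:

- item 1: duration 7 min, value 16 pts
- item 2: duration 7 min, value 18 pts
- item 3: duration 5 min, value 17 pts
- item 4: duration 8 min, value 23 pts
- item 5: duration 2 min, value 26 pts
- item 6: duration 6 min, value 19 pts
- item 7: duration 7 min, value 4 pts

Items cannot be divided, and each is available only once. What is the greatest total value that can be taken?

66 pts

Check high-value combinations within 15 min:
- item 3+item 4+item 5: duration 5+8+2=15, value 17+23+26=66
- item 2+item 5+item 6: duration 7+2+6=15, value 18+26+19=63
- item 3+item 5+item 6: duration 5+2+6=13, value 17+26+19=62
- item 2+item 3+item 5: duration 7+5+2=14, value 18+17+26=61
Best: 66 pts.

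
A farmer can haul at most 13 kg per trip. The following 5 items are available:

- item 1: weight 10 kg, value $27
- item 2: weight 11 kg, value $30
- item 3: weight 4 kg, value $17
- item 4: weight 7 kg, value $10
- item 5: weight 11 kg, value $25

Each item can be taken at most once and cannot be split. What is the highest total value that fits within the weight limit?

Check high-value combinations within 13 kg:
- item 2: weight 11, value 30
- item 1: weight 10, value 27
- item 3+item 4: weight 4+7=11, value 17+10=27
Best: $30.

$30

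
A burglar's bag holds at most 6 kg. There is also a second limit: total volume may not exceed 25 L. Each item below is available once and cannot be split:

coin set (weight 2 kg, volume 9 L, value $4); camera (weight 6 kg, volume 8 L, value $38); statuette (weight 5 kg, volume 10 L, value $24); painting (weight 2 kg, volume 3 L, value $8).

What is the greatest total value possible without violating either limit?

Feasible sets respecting both limits:
- camera: weight 6, volume 8, value 38
- statuette: weight 5, volume 10, value 24
- coin set+painting: weight 4, volume 12, value 12
- painting: weight 2, volume 3, value 8
Best: $38.

$38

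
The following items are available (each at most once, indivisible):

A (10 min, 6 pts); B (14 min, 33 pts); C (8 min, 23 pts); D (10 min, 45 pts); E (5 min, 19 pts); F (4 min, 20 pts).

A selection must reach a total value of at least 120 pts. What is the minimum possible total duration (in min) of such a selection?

36

Subsets with value ≥ 120, sorted by total duration:
- B+C+D+F: duration 36, value 121
- B+C+D+E: duration 37, value 120
- B+C+D+E+F: duration 41, value 140
- A+B+D+E+F: duration 43, value 123
Minimum duration: 36 min.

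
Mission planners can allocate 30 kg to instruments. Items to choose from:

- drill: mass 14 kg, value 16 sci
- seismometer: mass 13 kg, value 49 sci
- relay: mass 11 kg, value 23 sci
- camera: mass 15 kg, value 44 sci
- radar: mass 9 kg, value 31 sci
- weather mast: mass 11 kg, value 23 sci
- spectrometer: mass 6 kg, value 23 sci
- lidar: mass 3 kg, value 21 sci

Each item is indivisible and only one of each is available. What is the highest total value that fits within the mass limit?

Check high-value combinations within 30 kg:
- seismometer+radar+spectrometer: mass 13+9+6=28, value 49+31+23=103
- seismometer+radar+lidar: mass 13+9+3=25, value 49+31+21=101
- relay+radar+spectrometer+lidar: mass 11+9+6+3=29, value 23+31+23+21=98
- radar+weather mast+spectrometer+lidar: mass 9+11+6+3=29, value 31+23+23+21=98
Best: 103 sci.

103 sci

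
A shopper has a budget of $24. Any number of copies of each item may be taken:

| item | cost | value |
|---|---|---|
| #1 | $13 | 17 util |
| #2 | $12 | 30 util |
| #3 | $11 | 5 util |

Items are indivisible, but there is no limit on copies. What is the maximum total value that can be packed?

60 util

Best value-per-unit is #2 at 30/12, and filling with it alone uses cost 2×12=24. No mix of the others beats 2×30 = 60.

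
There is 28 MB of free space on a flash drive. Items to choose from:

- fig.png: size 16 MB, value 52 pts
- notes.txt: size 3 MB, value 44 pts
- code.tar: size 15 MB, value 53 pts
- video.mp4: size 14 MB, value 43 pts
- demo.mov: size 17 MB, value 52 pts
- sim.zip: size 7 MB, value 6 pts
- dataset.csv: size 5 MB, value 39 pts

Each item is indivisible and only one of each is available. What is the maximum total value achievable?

136 pts

Check high-value combinations within 28 MB:
- notes.txt+code.tar+dataset.csv: size 3+15+5=23, value 44+53+39=136
- fig.png+notes.txt+dataset.csv: size 16+3+5=24, value 52+44+39=135
- notes.txt+demo.mov+dataset.csv: size 3+17+5=25, value 44+52+39=135
- notes.txt+video.mp4+dataset.csv: size 3+14+5=22, value 44+43+39=126
Best: 136 pts.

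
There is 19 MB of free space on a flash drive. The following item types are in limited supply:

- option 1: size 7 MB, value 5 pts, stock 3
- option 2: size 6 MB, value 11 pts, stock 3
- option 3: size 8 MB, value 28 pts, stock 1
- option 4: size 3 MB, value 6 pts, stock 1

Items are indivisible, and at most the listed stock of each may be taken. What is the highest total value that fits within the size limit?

Top feasible selections:
- 1×option 2 + 1×option 3 + 1×option 4: size 17, value 45
- 1×option 2 + 1×option 3: size 14, value 39
- 1×option 1 + 1×option 3 + 1×option 4: size 18, value 39
- 1×option 3 + 1×option 4: size 11, value 34
Best: 45 pts.

45 pts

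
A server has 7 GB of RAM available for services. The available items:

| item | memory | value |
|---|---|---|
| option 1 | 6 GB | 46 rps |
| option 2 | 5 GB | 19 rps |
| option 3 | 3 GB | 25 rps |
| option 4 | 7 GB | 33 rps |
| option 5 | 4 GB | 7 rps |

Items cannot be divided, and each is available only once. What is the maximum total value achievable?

46 rps

Check high-value combinations within 7 GB:
- option 1: memory 6, value 46
- option 4: memory 7, value 33
- option 3+option 5: memory 3+4=7, value 25+7=32
Best: 46 rps.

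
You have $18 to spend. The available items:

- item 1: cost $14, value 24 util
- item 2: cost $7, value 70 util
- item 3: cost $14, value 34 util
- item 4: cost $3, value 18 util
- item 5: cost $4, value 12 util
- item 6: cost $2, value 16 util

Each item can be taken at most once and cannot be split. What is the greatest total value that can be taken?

116 util

Check high-value combinations within $18:
- item 2+item 4+item 5+item 6: cost 7+3+4+2=16, value 70+18+12+16=116
- item 2+item 4+item 6: cost 7+3+2=12, value 70+18+16=104
- item 2+item 4+item 5: cost 7+3+4=14, value 70+18+12=100
Best: 116 util.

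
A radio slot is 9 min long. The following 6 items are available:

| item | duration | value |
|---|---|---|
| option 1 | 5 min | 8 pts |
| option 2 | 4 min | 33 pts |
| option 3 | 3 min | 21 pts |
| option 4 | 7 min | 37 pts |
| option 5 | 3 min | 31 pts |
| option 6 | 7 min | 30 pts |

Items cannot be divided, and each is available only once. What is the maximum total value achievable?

Check high-value combinations within 9 min:
- option 2+option 5: duration 4+3=7, value 33+31=64
- option 2+option 3: duration 4+3=7, value 33+21=54
- option 3+option 5: duration 3+3=6, value 21+31=52
Best: 64 pts.

64 pts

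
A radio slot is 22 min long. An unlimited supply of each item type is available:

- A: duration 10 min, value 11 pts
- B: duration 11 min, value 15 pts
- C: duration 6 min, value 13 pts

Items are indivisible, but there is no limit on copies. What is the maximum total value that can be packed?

39 pts

Best value-per-unit is C at 13/6, and filling with it alone uses duration 3×6=18. No mix of the others beats 3×13 = 39.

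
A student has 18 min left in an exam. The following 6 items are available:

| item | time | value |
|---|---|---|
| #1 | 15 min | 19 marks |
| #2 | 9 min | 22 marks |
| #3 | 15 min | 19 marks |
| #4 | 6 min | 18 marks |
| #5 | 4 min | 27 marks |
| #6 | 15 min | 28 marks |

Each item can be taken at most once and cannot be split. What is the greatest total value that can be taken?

49 marks

Check high-value combinations within 18 min:
- #2+#5: time 9+4=13, value 22+27=49
- #4+#5: time 6+4=10, value 18+27=45
- #2+#4: time 9+6=15, value 22+18=40
Best: 49 marks.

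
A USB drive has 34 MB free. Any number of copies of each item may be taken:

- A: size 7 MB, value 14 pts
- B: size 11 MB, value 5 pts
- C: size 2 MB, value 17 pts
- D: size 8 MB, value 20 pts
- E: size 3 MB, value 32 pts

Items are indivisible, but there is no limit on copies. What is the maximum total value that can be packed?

354 pts

Best value-per-unit is E at 32/3; filling with it alone gives 11×32 = 352.
Optimal mix: 2×C + 10×E → size 34, value 354.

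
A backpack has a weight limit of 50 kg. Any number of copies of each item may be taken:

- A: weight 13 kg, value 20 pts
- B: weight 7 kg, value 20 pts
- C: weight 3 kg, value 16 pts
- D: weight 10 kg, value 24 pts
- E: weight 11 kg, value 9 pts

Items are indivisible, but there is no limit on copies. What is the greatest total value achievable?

256 pts

Best value-per-unit is C at 16/3, and filling with it alone uses weight 16×3=48. No mix of the others beats 16×16 = 256.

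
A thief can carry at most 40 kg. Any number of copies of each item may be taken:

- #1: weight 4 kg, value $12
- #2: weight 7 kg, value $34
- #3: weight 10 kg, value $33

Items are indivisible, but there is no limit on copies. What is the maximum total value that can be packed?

Best value-per-unit is #2 at 34/7; filling with it alone gives 5×34 = 170.
Optimal mix: 1×#1 + 5×#2 → weight 39, value 182.

$182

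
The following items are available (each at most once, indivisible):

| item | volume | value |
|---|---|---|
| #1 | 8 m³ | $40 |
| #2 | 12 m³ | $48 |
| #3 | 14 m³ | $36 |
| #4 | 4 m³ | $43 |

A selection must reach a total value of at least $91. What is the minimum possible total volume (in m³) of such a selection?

Subsets with value ≥ 91, sorted by total volume:
- #2+#4: volume 16, value 91
- #1+#2+#4: volume 24, value 131
- #1+#3+#4: volume 26, value 119
- #2+#3+#4: volume 30, value 127
Minimum volume: 16 m³.

16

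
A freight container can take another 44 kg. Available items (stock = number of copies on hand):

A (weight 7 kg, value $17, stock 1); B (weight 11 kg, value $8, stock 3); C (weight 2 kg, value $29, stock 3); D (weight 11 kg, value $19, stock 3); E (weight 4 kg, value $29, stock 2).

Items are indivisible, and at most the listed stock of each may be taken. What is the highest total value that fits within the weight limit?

Best selections within weight 44 and stock limits:
- 1×A + 3×C + 2×D + 2×E: weight 43, value 200
- 1×A + 1×B + 3×C + 1×D + 2×E: weight 43, value 189
Best: $200.

$200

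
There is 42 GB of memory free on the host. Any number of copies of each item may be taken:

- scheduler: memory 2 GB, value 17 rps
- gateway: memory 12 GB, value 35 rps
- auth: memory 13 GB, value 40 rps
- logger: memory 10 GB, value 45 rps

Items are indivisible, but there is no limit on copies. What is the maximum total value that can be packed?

Best value-per-unit is scheduler at 17/2, and filling with it alone uses memory 21×2=42. No mix of the others beats 21×17 = 357.

357 rps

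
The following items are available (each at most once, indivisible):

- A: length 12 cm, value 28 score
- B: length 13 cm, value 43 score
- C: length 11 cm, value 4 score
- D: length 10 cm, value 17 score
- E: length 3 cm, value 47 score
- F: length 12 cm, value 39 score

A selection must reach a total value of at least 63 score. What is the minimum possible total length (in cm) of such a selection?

Subsets with value ≥ 63, sorted by total length:
- D+E: length 13, value 64
- E+F: length 15, value 86
- A+E: length 15, value 75
- B+E: length 16, value 90
Minimum length: 13 cm.

13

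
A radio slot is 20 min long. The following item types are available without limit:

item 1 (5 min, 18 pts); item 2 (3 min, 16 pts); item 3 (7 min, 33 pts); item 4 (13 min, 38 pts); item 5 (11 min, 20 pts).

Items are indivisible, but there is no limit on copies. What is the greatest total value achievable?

98 pts

Best value-per-unit is item 2 at 16/3; filling with it alone gives 6×16 = 96.
Optimal mix: 1×item 1 + 5×item 2 → duration 20, value 98.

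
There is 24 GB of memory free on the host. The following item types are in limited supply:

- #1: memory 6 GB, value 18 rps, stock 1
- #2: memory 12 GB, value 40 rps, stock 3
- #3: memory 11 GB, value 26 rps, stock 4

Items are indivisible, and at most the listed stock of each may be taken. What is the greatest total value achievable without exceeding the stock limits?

Best selections within memory 24 and stock limits:
- 2×#2: memory 24, value 80
- 1×#2 + 1×#3: memory 23, value 66
Best: 80 rps.

80 rps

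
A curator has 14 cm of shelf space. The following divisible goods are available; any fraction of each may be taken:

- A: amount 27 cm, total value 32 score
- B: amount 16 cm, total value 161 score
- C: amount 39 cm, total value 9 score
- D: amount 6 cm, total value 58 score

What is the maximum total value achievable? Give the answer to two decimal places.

140.88

Take in order of value per unit:
- B (161/16 per unit): 14 of 16 → value 14×161/16 = 140.8750, running total 140.88
Total 140.88.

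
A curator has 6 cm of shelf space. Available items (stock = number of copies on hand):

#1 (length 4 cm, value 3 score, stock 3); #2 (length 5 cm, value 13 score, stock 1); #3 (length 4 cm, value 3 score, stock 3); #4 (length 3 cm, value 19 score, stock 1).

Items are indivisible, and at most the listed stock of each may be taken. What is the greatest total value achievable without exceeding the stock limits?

Top feasible selections:
- 1×#4: length 3, value 19
- 1×#2: length 5, value 13
- 1×#3: length 4, value 3
- 1×#1: length 4, value 3
Best: 19 score.

19 score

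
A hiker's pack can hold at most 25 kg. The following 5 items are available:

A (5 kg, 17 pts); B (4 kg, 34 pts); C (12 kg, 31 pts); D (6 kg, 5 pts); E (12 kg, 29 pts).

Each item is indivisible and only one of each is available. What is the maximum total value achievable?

82 pts

Check high-value combinations within 25 kg:
- A+B+C: weight 5+4+12=21, value 17+34+31=82
- A+B+E: weight 5+4+12=21, value 17+34+29=80
- B+C+D: weight 4+12+6=22, value 34+31+5=70
- B+D+E: weight 4+6+12=22, value 34+5+29=68
Best: 82 pts.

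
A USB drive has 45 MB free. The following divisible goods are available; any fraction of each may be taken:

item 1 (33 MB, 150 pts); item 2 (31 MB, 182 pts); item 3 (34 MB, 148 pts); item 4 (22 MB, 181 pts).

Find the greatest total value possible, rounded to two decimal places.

316.03

Take in order of value per unit:
- item 4 (181/22 per unit): all 22 → value 181, running total 181.00
- item 2 (182/31 per unit): 23 of 31 → value 23×182/31 = 135.0323, running total 316.03
Total 316.03.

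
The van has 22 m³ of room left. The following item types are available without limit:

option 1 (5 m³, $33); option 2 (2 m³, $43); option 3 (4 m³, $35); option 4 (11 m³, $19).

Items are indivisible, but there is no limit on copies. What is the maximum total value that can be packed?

Best value-per-unit is option 2 at 43/2, and filling with it alone uses volume 11×2=22. No mix of the others beats 11×43 = 473.

$473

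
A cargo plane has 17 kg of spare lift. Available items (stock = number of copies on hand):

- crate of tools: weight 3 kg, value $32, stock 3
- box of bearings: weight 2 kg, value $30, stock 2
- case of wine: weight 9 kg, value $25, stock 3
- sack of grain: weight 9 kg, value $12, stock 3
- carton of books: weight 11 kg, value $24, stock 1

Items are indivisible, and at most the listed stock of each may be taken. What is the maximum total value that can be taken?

Best selections within weight 17 and stock limits:
- 3×crate of tools + 2×box of bearings: weight 13, value 156
- 3×crate of tools + 1×box of bearings: weight 11, value 126
Best: $156.

$156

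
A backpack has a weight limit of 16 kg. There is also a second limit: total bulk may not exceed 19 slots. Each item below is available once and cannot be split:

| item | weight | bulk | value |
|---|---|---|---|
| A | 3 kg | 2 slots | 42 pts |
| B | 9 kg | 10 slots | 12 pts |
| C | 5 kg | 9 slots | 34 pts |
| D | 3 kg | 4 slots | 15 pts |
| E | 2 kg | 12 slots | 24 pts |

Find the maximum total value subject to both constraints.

Feasible sets respecting both limits:
- A+C+D: weight 11, bulk 15, value 91
- A+D+E: weight 8, bulk 18, value 81
- A+C: weight 8, bulk 11, value 76
- A+B+D: weight 15, bulk 16, value 69
Best: 91 pts.

91 pts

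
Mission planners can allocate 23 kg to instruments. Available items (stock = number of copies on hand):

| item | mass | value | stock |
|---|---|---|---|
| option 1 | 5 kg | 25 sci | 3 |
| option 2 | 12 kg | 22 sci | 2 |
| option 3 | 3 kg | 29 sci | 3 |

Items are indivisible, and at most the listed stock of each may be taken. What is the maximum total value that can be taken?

137 sci

Best selections within mass 23 and stock limits:
- 2×option 1 + 3×option 3: mass 19, value 137
- 3×option 1 + 2×option 3: mass 21, value 133
- 1×option 1 + 3×option 3: mass 14, value 112
- 1×option 2 + 3×option 3: mass 21, value 109
Best: 137 sci.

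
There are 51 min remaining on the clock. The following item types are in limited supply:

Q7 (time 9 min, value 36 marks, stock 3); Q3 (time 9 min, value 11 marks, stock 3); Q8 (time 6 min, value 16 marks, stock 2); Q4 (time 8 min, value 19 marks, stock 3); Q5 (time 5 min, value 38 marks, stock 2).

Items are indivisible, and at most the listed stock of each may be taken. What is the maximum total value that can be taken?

Top feasible selections:
- 3×Q7 + 1×Q8 + 1×Q4 + 2×Q5: time 51, value 219
- 3×Q7 + 2×Q8 + 2×Q5: time 49, value 216
- 3×Q7 + 1×Q4 + 2×Q5: time 45, value 203
- 2×Q7 + 1×Q8 + 2×Q4 + 2×Q5: time 50, value 202
Best: 219 marks.

219 marks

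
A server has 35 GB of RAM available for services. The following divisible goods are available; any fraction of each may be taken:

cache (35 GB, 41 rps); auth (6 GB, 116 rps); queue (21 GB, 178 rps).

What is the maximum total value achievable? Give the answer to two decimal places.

303.37

Take in order of value per unit:
- auth (116/6 per unit): all 6 → value 116, running total 116.00
- queue (178/21 per unit): all 21 → value 178, running total 294.00
- cache (41/35 per unit): 8 of 35 → value 8×41/35 = 9.3714, running total 303.37
Total 303.37.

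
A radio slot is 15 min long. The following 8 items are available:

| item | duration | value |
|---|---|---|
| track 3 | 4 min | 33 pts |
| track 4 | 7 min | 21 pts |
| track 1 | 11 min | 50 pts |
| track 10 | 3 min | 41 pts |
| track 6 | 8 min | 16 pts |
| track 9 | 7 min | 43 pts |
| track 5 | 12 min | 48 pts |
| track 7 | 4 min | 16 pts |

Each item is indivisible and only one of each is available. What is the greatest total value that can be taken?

117 pts

Check high-value combinations within 15 min:
- track 3+track 10+track 9: duration 4+3+7=14, value 33+41+43=117
- track 10+track 9+track 7: duration 3+7+4=14, value 41+43+16=100
- track 3+track 4+track 10: duration 4+7+3=14, value 33+21+41=95
- track 3+track 9+track 7: duration 4+7+4=15, value 33+43+16=92
Best: 117 pts.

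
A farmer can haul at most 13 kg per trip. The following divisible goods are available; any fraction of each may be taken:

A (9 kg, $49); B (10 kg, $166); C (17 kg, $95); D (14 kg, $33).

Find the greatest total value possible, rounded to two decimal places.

Take in order of value per unit:
- B (166/10 per unit): all 10 → value 166, running total 166.00
- C (95/17 per unit): 3 of 17 → value 3×95/17 = 16.7647, running total 182.76
Total 182.76.

182.76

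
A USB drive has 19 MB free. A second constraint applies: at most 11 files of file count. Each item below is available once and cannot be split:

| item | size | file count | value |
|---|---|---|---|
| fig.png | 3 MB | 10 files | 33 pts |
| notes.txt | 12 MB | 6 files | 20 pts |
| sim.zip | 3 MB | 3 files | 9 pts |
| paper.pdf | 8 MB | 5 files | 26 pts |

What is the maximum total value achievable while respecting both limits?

35 pts

Feasible sets respecting both limits:
- sim.zip+paper.pdf: size 11, file count 8, value 35
- fig.png: size 3, file count 10, value 33
- notes.txt+sim.zip: size 15, file count 9, value 29
- paper.pdf: size 8, file count 5, value 26
Best: 35 pts.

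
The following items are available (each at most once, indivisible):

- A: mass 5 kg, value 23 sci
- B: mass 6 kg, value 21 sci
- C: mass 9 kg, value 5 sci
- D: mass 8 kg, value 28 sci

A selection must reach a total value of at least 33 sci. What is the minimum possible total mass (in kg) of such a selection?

11

Subsets with value ≥ 33, sorted by total mass:
- A+B: mass 11, value 44
- A+D: mass 13, value 51
Minimum mass: 11 kg.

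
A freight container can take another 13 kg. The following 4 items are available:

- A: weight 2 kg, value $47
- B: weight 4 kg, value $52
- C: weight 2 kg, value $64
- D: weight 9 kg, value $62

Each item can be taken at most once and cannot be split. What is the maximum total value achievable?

$173

Check high-value combinations within 13 kg:
- A+C+D: weight 2+2+9=13, value 47+64+62=173
- A+B+C: weight 2+4+2=8, value 47+52+64=163
- C+D: weight 2+9=11, value 64+62=126
- B+C: weight 4+2=6, value 52+64=116
Best: $173.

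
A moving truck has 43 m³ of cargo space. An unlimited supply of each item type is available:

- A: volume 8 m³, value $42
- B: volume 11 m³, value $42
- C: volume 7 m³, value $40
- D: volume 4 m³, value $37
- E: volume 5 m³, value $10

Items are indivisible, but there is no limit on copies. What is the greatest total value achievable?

Best value-per-unit is D at 37/4; filling with it alone gives 10×37 = 370.
Optimal mix: 1×C + 9×D → volume 43, value 373.

$373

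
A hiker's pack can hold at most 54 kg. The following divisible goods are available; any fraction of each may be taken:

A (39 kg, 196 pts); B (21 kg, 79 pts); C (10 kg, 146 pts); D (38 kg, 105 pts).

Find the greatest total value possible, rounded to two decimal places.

360.81

Take in order of value per unit:
- C (146/10 per unit): all 10 → value 146, running total 146.00
- A (196/39 per unit): all 39 → value 196, running total 342.00
- B (79/21 per unit): 5 of 21 → value 5×79/21 = 18.8095, running total 360.81
Total 360.81.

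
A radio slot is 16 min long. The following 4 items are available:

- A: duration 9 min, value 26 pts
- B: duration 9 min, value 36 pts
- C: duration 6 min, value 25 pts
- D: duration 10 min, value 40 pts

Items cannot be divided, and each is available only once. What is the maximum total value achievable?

Check high-value combinations within 16 min:
- C+D: duration 6+10=16, value 25+40=65
- B+C: duration 9+6=15, value 36+25=61
- A+C: duration 9+6=15, value 26+25=51
- D: duration 10, value 40
Best: 65 pts.

65 pts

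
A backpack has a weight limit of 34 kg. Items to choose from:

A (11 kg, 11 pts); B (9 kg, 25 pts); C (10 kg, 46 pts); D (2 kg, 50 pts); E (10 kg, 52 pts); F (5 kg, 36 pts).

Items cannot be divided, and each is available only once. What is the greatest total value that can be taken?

184 pts

This is a 0/1 knapsack; check combinations near the capacity.
- C+D+E+F: weight 10+2+10+5=27, value 46+50+52+36=184
- B+C+D+E: weight 9+10+2+10=31, value 25+46+50+52=173
- B+D+E+F: weight 9+2+10+5=26, value 25+50+52+36=163
- A+C+D+E: weight 11+10+2+10=33, value 11+46+50+52=159
- B+C+E+F: weight 9+10+10+5=34, value 25+46+52+36=159
Best: 184 pts.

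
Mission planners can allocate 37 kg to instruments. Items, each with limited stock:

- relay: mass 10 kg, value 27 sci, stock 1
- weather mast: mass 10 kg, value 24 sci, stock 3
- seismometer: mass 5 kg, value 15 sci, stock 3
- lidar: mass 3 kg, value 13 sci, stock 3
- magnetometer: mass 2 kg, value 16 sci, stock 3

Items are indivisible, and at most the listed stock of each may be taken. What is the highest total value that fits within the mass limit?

Top feasible selections:
- 1×relay + 3×seismometer + 2×lidar + 3×magnetometer: mass 37, value 146
- 1×relay + 2×seismometer + 3×lidar + 3×magnetometer: mass 35, value 144
Best: 146 sci.

146 sci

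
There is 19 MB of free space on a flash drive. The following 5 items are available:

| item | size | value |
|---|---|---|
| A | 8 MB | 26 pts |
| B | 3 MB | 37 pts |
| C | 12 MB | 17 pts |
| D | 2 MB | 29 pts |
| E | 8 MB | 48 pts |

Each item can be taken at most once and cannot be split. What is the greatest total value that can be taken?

Check high-value combinations within 19 MB:
- B+D+E: size 3+2+8=13, value 37+29+48=114
- A+B+E: size 8+3+8=19, value 26+37+48=111
- A+D+E: size 8+2+8=18, value 26+29+48=103
- A+B+D: size 8+3+2=13, value 26+37+29=92
- B+E: size 3+8=11, value 37+48=85
Best: 114 pts.

114 pts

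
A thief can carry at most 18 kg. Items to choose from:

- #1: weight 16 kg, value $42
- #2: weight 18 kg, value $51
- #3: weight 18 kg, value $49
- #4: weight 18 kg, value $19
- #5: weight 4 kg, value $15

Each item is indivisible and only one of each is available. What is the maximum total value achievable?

$51

Check high-value combinations within 18 kg:
- #2: weight 18, value 51
- #3: weight 18, value 49
- #1: weight 16, value 42
- #4: weight 18, value 19
Best: $51.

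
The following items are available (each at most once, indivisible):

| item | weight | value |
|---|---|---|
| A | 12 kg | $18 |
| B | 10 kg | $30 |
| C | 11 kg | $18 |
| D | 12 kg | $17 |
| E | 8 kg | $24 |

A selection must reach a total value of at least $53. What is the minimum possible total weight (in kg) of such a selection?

Subsets with value ≥ 53, sorted by total weight:
- B+E: weight 18, value 54
- B+C+E: weight 29, value 72
- A+B+E: weight 30, value 72
Minimum weight: 18 kg.

18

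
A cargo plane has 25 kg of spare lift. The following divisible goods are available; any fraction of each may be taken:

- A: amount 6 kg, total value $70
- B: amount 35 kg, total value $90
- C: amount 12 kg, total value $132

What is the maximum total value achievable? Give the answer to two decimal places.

220.00

Take in order of value per unit:
- A (70/6 per unit): all 6 → value 70, running total 70.00
- C (132/12 per unit): all 12 → value 132, running total 202.00
- B (90/35 per unit): 7 of 35 → value 7×90/35 = 18.0000, running total 220.00
Total 220.00.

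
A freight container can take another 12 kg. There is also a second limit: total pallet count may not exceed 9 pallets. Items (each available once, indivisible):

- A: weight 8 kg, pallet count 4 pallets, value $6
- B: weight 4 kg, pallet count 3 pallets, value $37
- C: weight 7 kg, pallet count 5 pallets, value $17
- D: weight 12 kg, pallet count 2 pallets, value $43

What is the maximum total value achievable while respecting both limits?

Feasible sets respecting both limits:
- B+C: weight 11, pallet count 8, value 54
- A+B: weight 12, pallet count 7, value 43
- D: weight 12, pallet count 2, value 43
Best: $54.

$54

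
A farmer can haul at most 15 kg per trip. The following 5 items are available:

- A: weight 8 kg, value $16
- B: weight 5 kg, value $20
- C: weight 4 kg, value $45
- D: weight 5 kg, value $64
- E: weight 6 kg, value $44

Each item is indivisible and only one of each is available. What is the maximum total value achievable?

Check high-value combinations within 15 kg:
- C+D+E: weight 4+5+6=15, value 45+64+44=153
- B+C+D: weight 5+4+5=14, value 20+45+64=129
- C+D: weight 4+5=9, value 45+64=109
- B+C+E: weight 5+4+6=15, value 20+45+44=109
- D+E: weight 5+6=11, value 64+44=108
Best: $153.

$153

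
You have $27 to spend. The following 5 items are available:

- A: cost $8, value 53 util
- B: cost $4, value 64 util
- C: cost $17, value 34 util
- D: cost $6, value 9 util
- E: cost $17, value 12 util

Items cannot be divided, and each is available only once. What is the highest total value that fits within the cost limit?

126 util

Check high-value combinations within $27:
- A+B+D: cost 8+4+6=18, value 53+64+9=126
- A+B: cost 8+4=12, value 53+64=117
- B+C+D: cost 4+17+6=27, value 64+34+9=107
Best: 126 util.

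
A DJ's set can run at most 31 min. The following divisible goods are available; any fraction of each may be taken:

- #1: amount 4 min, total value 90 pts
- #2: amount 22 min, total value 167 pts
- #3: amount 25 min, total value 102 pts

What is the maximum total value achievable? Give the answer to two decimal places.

277.40

Take in order of value per unit:
- #1 (90/4 per unit): all 4 → value 90, running total 90.00
- #2 (167/22 per unit): all 22 → value 167, running total 257.00
- #3 (102/25 per unit): 5 of 25 → value 5×102/25 = 20.4000, running total 277.40
Total 277.40.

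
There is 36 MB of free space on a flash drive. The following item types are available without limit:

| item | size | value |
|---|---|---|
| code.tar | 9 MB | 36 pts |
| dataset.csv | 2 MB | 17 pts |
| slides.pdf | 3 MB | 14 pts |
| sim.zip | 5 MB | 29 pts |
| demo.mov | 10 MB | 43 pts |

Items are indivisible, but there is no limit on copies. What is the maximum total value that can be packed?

306 pts

Best value-per-unit is dataset.csv at 17/2, and filling with it alone uses size 18×2=36. No mix of the others beats 18×17 = 306.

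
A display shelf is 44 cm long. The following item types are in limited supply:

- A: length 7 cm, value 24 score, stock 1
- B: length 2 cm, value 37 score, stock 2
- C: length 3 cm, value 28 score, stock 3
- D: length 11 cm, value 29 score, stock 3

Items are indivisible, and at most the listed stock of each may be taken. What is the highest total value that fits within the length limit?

240 score

Top feasible selections:
- 1×A + 2×B + 3×C + 2×D: length 42, value 240
- 2×B + 2×C + 3×D: length 43, value 217
- 2×B + 3×C + 2×D: length 35, value 216
Best: 240 score.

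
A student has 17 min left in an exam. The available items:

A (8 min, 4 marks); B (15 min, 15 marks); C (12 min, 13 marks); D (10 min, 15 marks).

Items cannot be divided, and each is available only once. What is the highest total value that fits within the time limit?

Check high-value combinations within 17 min:
- D: time 10, value 15
- B: time 15, value 15
- C: time 12, value 13
Best: 15 marks.

15 marks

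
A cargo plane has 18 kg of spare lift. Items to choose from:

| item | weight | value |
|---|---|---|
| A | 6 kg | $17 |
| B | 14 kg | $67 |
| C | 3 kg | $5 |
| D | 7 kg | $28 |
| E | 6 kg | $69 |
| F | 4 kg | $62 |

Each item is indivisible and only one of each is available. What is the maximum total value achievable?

Check high-value combinations within 18 kg:
- D+E+F: weight 7+6+4=17, value 28+69+62=159
- A+E+F: weight 6+6+4=16, value 17+69+62=148
- C+E+F: weight 3+6+4=13, value 5+69+62=136
- E+F: weight 6+4=10, value 69+62=131
Best: $159.

$159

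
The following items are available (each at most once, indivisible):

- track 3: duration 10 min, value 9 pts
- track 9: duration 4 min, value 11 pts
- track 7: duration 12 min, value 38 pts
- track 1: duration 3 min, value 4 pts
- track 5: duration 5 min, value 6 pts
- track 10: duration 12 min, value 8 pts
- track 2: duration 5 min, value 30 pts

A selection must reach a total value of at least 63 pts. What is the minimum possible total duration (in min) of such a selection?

17

Subsets with value ≥ 63, sorted by total duration:
- track 7+track 2: duration 17, value 68
- track 7+track 1+track 2: duration 20, value 72
- track 9+track 7+track 2: duration 21, value 79
Minimum duration: 17 min.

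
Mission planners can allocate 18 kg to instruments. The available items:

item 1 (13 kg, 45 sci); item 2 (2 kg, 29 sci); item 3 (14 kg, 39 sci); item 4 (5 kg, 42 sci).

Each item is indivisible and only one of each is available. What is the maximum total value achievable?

Check high-value combinations within 18 kg:
- item 1+item 4: mass 13+5=18, value 45+42=87
- item 1+item 2: mass 13+2=15, value 45+29=74
- item 2+item 4: mass 2+5=7, value 29+42=71
- item 2+item 3: mass 2+14=16, value 29+39=68
- item 1: mass 13, value 45
Best: 87 sci.

87 sci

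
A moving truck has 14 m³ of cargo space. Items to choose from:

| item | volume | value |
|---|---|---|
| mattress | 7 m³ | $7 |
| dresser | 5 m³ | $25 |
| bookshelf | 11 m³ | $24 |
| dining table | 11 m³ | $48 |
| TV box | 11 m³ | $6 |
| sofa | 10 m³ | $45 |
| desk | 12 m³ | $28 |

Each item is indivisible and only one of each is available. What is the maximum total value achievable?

$48

Check high-value combinations within 14 m³:
- dining table: volume 11, value 48
- sofa: volume 10, value 45
- mattress+dresser: volume 7+5=12, value 7+25=32
- desk: volume 12, value 28
- dresser: volume 5, value 25
Best: $48.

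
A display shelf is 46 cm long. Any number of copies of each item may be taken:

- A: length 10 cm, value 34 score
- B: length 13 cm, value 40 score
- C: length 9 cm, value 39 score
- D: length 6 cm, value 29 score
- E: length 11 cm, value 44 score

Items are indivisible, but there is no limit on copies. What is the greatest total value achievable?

213 score

Best value-per-unit is D at 29/6; filling with it alone gives 7×29 = 203.
Optimal mix: 1×C + 6×D → length 45, value 213.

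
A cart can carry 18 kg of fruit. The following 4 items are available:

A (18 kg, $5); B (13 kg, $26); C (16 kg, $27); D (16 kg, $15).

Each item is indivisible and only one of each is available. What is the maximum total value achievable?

Check high-value combinations within 18 kg:
- C: weight 16, value 27
- B: weight 13, value 26
- D: weight 16, value 15
- A: weight 18, value 5
Best: $27.

$27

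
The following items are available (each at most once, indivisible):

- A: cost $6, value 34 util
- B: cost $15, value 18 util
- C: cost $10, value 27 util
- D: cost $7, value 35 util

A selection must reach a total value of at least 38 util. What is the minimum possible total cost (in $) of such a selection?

Subsets with value ≥ 38, sorted by total cost:
- A+D: cost 13, value 69
- A+C: cost 16, value 61
Minimum cost: 13 $.

13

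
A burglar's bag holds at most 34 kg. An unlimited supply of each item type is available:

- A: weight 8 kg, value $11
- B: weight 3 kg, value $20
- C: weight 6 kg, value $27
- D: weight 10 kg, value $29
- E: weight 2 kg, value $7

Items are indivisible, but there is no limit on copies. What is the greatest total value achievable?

Best value-per-unit is B at 20/3, and filling with it alone uses weight 11×3=33. No mix of the others beats 11×20 = 220.

$220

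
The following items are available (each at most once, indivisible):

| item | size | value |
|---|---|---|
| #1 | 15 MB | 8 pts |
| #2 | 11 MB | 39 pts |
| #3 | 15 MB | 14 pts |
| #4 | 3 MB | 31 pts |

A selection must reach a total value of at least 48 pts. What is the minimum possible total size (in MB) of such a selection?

14

Subsets with value ≥ 48, sorted by total size:
- #2+#4: size 14, value 70
- #2+#3: size 26, value 53
Minimum size: 14 MB.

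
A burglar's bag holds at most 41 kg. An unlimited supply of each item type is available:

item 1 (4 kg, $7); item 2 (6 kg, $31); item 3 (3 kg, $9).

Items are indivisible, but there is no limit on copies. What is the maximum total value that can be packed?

Best value-per-unit is item 2 at 31/6; filling with it alone gives 6×31 = 186.
Optimal mix: 6×item 2 + 1×item 3 → weight 39, value 195.

$195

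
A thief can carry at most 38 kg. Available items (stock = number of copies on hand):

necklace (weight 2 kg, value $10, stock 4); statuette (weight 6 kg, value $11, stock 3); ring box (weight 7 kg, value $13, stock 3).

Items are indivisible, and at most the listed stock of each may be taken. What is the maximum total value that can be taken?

$90

Top feasible selections:
- 4×necklace + 1×statuette + 3×ring box: weight 35, value 90
- 3×necklace + 3×statuette + 2×ring box: weight 38, value 89
- 4×necklace + 2×statuette + 2×ring box: weight 34, value 88
- 4×necklace + 3×statuette + 1×ring box: weight 33, value 86
Best: $90.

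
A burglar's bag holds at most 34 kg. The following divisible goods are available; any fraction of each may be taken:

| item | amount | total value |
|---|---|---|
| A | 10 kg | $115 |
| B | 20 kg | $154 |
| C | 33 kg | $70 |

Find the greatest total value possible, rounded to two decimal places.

Take in order of value per unit:
- A (115/10 per unit): all 10 → value 115, running total 115.00
- B (154/20 per unit): all 20 → value 154, running total 269.00
- C (70/33 per unit): 4 of 33 → value 4×70/33 = 8.4848, running total 277.48
Total 277.48.

277.48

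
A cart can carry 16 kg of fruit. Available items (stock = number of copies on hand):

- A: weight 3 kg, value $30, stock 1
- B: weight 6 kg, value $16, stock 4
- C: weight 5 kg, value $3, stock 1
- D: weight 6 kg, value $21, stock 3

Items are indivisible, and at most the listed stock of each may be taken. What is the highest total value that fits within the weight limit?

$72

Best selections within weight 16 and stock limits:
- 1×A + 2×D: weight 15, value 72
- 1×A + 1×B + 1×D: weight 15, value 67
- 1×A + 2×B: weight 15, value 62
Best: $72.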